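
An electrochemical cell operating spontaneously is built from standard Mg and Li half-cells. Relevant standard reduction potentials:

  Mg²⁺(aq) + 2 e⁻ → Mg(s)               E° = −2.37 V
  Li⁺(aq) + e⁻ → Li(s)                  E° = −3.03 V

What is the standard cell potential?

The Mg²⁺/Mg couple has the higher E°, so Mg ion is reduced (cathode) and Li is oxidized (anode).
E°cell = E°(cathode) − E°(anode) = −2.37 − (−3.03) = +0.66 V.

+0.66 V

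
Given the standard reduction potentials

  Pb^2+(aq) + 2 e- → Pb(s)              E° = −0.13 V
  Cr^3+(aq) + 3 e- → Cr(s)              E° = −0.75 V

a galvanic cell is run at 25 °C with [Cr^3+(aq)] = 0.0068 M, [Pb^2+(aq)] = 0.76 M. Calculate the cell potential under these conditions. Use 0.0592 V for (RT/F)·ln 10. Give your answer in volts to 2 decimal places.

Pb²⁺/Pb is reduced (cathode, E° = −0.13 V) and Cr³⁺/Cr is oxidized (anode).
E°cell = −0.13 − (−0.75) = +0.62 V, with n = 6 electrons transferred.
For the overall reaction 3 Pb^2+(aq) + 2 Cr(s) → 3 Pb(s) + 2 Cr^3+(aq), Q = [Cr^3+(aq)]^2 / [Pb^2+(aq)]^3 = 0.000105, giving log Q = −3.977.
By the Nernst equation, E = +0.62 − (0.0592/6)·(−3.977) = +0.66 V.

+0.66 V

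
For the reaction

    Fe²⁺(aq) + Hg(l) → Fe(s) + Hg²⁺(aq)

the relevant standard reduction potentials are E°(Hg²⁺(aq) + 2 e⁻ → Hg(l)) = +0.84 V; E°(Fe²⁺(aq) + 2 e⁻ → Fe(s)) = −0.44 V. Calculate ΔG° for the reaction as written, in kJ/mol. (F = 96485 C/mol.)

In the reaction as written Fe²⁺(aq) is reduced, so the Fe²⁺/Fe couple is the cathode and Hg²⁺/Hg is the anode.
E°cell = −0.44 − (+0.84) = −1.28 V; balancing electrons gives n = 2.
ΔG° = −nFE°cell = −(2)(96485)(−1.28) J/mol = +247 kJ/mol.

+247 kJ/mol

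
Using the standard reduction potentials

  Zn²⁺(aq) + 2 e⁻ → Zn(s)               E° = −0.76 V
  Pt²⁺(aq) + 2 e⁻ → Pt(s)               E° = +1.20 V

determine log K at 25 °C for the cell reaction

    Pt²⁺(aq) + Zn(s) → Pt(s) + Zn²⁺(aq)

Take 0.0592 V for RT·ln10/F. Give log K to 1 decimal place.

The Pt²⁺/Pt couple is reduced (cathode); E°cell = +1.20 − (−0.76) = +1.96 V with n = 2.
At equilibrium E = 0, so log K = nE°cell / 0.0592 = (2)(+1.96) / 0.0592 = 66.2.

log K = 66.2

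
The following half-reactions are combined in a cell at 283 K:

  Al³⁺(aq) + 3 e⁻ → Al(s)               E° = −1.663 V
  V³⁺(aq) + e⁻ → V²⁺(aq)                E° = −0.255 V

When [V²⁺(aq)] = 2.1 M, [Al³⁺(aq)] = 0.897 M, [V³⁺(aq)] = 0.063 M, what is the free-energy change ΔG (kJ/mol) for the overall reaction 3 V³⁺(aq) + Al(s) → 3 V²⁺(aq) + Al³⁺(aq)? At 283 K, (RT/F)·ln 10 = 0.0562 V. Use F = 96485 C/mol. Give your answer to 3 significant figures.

The standard cell potential is −0.255 − (−1.663) = +1.408 V, with n = 3 electrons in the balanced equation.
Here Q = ([V²⁺(aq)]^3·[Al³⁺(aq)]) / [V³⁺(aq)]^3 = 3.32×10^4 (log Q = 4.521), giving E = +1.408 − (0.0562/3)·(4.521) = +1.3233 V.
Then ΔG = −nFE = −3 × 96485 × +1.3233 J/mol = −383 kJ/mol.

−383 kJ/mol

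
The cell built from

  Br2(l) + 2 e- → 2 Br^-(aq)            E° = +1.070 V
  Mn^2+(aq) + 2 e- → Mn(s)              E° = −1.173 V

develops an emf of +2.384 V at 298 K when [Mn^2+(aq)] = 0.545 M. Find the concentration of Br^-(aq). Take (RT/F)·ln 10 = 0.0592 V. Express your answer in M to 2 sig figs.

0.0056 M

With Br₂/Br⁻ at the cathode and Mn²⁺/Mn at the anode, E°cell = +1.070 − (−1.173) = +2.243 V (n = 2).
Rearranging E = E° − (0.0592/n)·log Q gives log Q = 2(+2.243 − (+2.384))/0.0592 = −4.764.
The balanced reaction is Br2(l) + Mn(s) → 2 Br^-(aq) + Mn^2+(aq), so Q = [Br^-(aq)]^2·[Mn^2+(aq)].
Substituting the known concentrations and solving, log [Br^-(aq)] = −2.250 and [Br^-(aq)] = 0.0056 M.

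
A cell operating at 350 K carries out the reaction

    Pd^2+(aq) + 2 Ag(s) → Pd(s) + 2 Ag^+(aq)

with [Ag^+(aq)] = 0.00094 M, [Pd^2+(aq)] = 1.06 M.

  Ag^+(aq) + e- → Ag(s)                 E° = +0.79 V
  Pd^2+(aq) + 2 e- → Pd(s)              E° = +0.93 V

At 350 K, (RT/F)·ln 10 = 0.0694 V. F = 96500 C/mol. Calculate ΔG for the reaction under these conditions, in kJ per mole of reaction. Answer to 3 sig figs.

−67.7 kJ/mol

With Pd²⁺/Pd reduced at the cathode, E°cell = +0.93 − (+0.79) = +0.14 V and n = 2.
The reaction quotient is [Ag^+(aq)]^2 / [Pd^2+(aq)] = 8.34×10^−7; by Nernst, E = +0.14 − (0.0694/2)(−6.079) = +0.3509 V.
Then ΔG = −nFE = −2 × 96500 × +0.3509 J/mol = −67.7 kJ/mol.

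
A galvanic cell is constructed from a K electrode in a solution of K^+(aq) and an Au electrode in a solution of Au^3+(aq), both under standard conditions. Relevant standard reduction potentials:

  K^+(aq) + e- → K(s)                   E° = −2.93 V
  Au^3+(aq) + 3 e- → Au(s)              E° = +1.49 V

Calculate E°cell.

Of the two couples in this cell, the one with the more positive reduction potential is reduced at the cathode: here that is Au³⁺/Au (+1.49 V); K⁺/K (−2.93 V) is the anode.
E°cell = E°(cathode) − E°(anode) = +1.49 − (−2.93) = +4.42 V.

+4.42 V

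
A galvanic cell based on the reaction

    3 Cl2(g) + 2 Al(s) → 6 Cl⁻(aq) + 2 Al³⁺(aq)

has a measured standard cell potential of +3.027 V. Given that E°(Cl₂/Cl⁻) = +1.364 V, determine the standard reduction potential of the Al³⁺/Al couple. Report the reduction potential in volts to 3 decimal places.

In the reaction as written the Cl₂/Cl⁻ couple is reduced (cathode) and Al³⁺/Al is oxidized (anode), so E°cell = E°(Cl₂/Cl⁻) − E°(Al³⁺/Al).
E°(Al³⁺/Al) = E°(cathode) − E°cell = +1.364 − (+3.027) = −1.663 V.

−1.663 V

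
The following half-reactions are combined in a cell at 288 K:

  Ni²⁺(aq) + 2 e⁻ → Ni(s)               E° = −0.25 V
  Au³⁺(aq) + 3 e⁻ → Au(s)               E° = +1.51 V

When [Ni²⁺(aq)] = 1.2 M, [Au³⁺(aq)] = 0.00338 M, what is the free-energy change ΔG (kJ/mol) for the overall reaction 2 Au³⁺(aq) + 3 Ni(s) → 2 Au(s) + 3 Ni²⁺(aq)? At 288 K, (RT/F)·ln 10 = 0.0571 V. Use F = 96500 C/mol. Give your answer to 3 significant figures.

−990 kJ/mol

The standard cell potential is +1.51 − (−0.25) = +1.76 V, with n = 6 electrons in the balanced equation.
Here Q = [Ni²⁺(aq)]^3 / [Au³⁺(aq)]^2 = 1.51×10^5 (log Q = 5.180), giving E = +1.76 − (0.0571/6)·(5.180) = +1.7107 V.
Finally ΔG = −nFE = −(6)(96500 C/mol)(+1.7107 V) = −990 kJ/mol.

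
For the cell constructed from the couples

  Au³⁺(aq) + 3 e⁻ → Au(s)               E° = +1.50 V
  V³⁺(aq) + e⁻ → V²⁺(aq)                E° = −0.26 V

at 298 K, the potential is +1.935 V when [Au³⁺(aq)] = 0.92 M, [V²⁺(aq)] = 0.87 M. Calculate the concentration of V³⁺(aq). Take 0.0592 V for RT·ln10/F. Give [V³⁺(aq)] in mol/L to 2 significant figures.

0.00094 M

Au³⁺/Au is the cathode (higher E°); E°cell = +1.50 − (−0.26) = +1.76 V with n = 3.
Rearranging E = E° − (0.0592/n)·log Q gives log Q = 3(+1.76 − (+1.935))/0.0592 = −8.868.
Balancing electrons gives Au³⁺(aq) + 3 V²⁺(aq) → Au(s) + 3 V³⁺(aq); thus Q = [V³⁺(aq)]^3 / ([Au³⁺(aq)]·[V²⁺(aq)]^3).
Substituting the known concentrations and solving, log [V³⁺(aq)] = −3.029 and [V³⁺(aq)] = 0.00094 M.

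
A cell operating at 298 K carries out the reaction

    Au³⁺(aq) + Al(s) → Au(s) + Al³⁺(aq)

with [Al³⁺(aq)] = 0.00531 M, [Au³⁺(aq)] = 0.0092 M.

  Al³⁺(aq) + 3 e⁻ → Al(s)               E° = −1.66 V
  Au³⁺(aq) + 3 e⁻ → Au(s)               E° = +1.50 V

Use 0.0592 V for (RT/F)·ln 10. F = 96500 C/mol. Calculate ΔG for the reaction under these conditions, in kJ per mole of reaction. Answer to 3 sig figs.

−916 kJ/mol

The standard cell potential is +1.50 − (−1.66) = +3.16 V, with n = 3 electrons in the balanced equation.
The reaction quotient is [Al³⁺(aq)] / [Au³⁺(aq)] = 0.577; by Nernst, E = +3.16 − (0.0592/3)(−0.239) = +3.1647 V.
Finally ΔG = −nFE = −(3)(96500 C/mol)(+3.1647 V) = −916 kJ/mol.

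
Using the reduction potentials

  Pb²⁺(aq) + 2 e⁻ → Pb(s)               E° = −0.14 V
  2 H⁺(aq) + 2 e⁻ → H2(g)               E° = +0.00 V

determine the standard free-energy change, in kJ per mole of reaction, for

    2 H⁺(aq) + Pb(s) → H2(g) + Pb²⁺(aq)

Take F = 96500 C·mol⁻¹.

−27.0 kJ/mol

In the reaction as written H⁺(aq) is reduced, so the 2H⁺/H₂ couple is the cathode and Pb²⁺/Pb is the anode.
E°cell = +0.00 − (−0.14) = +0.14 V; balancing electrons gives n = 2.
ΔG° = −nFE°cell = −(2)(96500)(+0.14) J/mol = −27.0 kJ/mol.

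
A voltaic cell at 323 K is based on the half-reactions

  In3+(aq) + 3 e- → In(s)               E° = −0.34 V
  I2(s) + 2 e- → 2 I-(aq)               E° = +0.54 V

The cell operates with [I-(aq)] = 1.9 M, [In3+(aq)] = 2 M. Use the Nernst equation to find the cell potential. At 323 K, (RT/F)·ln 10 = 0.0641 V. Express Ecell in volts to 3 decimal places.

Since E°(I₂/I⁻) > E°(In³⁺/In), I₂/I⁻ serves as the cathode.
The standard potential is +0.54 − (−0.34) = +0.88 V and the balanced reaction transfers n = 6 electrons.
For the overall reaction 3 I2(s) + 2 In(s) → 6 I-(aq) + 2 In3+(aq), Q = [I-(aq)]^6·[In3+(aq)]^2 = 188, giving log Q = 2.275.
By the Nernst equation, E = +0.88 − (0.0641/6)·(2.275) = +0.856 V.

+0.856 V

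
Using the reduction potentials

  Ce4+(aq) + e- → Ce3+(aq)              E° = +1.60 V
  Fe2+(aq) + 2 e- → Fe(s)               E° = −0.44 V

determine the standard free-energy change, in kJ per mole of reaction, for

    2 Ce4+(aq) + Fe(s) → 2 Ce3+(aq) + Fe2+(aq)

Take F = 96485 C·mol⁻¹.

−394 kJ/mol

In the reaction as written Ce4+(aq) is reduced, so the Ce⁴⁺/Ce³⁺ couple is the cathode and Fe²⁺/Fe is the anode.
E°cell = +1.60 − (−0.44) = +2.04 V; balancing electrons gives n = 2.
ΔG° = −nFE°cell = −(2)(96485)(+2.04) J/mol = −394 kJ/mol.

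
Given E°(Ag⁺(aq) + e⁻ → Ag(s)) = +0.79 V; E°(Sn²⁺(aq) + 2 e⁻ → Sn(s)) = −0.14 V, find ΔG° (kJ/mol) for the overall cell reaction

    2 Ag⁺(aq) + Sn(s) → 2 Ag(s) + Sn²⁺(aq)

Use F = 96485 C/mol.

−179 kJ/mol

In the reaction as written Ag⁺(aq) is reduced, so the Ag⁺/Ag couple is the cathode and Sn²⁺/Sn is the anode.
E°cell = +0.79 − (−0.14) = +0.93 V; balancing electrons gives n = 2.
ΔG° = −nFE°cell = −(2)(96485)(+0.93) J/mol = −179 kJ/mol.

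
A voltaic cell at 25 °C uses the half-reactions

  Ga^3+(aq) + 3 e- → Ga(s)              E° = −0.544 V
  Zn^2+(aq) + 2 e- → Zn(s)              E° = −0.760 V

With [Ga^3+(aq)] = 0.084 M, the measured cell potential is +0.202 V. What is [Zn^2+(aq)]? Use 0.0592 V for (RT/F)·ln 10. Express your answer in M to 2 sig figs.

0.57 M

With Ga³⁺/Ga at the cathode and Zn²⁺/Zn at the anode, E°cell = −0.544 − (−0.760) = +0.216 V (n = 6).
Rearranging E = E° − (0.0592/n)·log Q gives log Q = 6(+0.216 − (+0.202))/0.0592 = 1.419.
Balancing electrons gives 2 Ga^3+(aq) + 3 Zn(s) → 2 Ga(s) + 3 Zn^2+(aq); thus Q = [Zn^2+(aq)]^3 / [Ga^3+(aq)]^2.
Isolating [Zn^2+(aq)] in Q = 10^{1.419} yields log [Zn^2+(aq)] = −0.244, i.e. 0.57 M.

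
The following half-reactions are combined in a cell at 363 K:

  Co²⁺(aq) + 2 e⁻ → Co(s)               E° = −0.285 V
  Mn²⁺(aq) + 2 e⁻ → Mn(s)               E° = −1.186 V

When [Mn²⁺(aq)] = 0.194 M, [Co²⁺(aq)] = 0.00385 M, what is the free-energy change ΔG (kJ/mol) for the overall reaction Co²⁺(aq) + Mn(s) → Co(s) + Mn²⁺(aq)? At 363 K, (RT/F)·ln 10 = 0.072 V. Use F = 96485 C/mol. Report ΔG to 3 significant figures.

−162 kJ/mol

The standard cell potential is −0.285 − (−1.186) = +0.901 V, with n = 2 electrons in the balanced equation.
The reaction quotient is [Mn²⁺(aq)] / [Co²⁺(aq)] = 50.4; by Nernst, E = +0.901 − (0.072/2)(1.702) = +0.8397 V.
ΔG = −nFE = −(2)(96485)(+0.8397) J/mol = −162 kJ/mol.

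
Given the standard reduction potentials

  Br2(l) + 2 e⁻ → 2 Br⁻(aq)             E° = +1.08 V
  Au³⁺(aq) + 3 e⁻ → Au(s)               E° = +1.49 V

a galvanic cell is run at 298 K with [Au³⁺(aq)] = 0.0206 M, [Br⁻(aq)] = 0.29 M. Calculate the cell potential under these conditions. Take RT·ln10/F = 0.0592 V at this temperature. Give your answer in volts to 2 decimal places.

+0.34 V

Since E°(Au³⁺/Au) > E°(Br₂/Br⁻), Au³⁺/Au serves as the cathode.
The standard potential is +1.49 − (+1.08) = +0.41 V and the balanced reaction transfers n = 6 electrons.
For the overall reaction 2 Au³⁺(aq) + 6 Br⁻(aq) → 2 Au(s) + 3 Br2(l), Q = 1 / ([Au³⁺(aq)]^2·[Br⁻(aq)]^6) = 3.96×10^6, giving log Q = 6.598.
By the Nernst equation, E = +0.41 − (0.0592/6)·(6.598) = +0.34 V.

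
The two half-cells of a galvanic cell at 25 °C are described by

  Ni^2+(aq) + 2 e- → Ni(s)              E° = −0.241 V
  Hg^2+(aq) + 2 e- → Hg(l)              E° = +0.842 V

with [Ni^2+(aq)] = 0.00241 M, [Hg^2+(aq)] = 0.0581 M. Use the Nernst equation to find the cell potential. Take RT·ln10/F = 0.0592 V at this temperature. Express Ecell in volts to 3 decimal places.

Hg²⁺/Hg is reduced (cathode, E° = +0.842 V) and Ni²⁺/Ni is oxidized (anode).
The standard potential is +0.842 − (−0.241) = +1.083 V and the balanced reaction transfers n = 2 electrons.
For the overall reaction Hg^2+(aq) + Ni(s) → Hg(l) + Ni^2+(aq), Q = [Ni^2+(aq)] / [Hg^2+(aq)] = 0.0415, giving log Q = −1.382.
Applying E = E° − (RT ln10/nF)·log Q gives +1.083 − (0.0592/2)(−1.382) = +1.124 V.

+1.124 V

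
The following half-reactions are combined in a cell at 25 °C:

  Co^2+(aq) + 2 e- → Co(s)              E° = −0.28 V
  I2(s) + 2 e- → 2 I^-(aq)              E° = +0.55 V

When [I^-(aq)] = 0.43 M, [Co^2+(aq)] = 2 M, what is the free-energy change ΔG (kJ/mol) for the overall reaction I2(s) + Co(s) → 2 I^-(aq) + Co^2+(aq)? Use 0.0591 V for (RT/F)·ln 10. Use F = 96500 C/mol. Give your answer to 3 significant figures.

The standard cell potential is +0.55 − (−0.28) = +0.83 V, with n = 2 electrons in the balanced equation.
The reaction quotient is [I^-(aq)]^2·[Co^2+(aq)] = 0.37; by Nernst, E = +0.83 − (0.0591/2)(−0.432) = +0.8428 V.
ΔG = −nFE = −(2)(96500)(+0.8428) J/mol = −163 kJ/mol.

−163 kJ/mol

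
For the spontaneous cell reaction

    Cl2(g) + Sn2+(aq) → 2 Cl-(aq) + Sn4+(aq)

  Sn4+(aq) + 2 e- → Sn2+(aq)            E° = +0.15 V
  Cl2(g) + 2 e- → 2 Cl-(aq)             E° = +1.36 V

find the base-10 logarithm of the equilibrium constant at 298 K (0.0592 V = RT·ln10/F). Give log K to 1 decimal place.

The Cl₂/Cl⁻ couple is reduced (cathode); E°cell = +1.36 − (+0.15) = +1.21 V with n = 2.
At equilibrium E = 0, so log K = nE°cell / 0.0592 = (2)(+1.21) / 0.0592 = 40.9.

log K = 40.9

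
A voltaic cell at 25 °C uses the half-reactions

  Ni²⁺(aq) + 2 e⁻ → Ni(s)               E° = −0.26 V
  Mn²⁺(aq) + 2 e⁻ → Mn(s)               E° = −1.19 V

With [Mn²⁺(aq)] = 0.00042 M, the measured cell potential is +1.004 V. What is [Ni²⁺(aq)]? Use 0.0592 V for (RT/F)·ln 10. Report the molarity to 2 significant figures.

The Ni²⁺/Ni couple has the larger reduction potential, so it is the cathode: E°cell = −0.26 − (−1.19) = +0.93 V and n = 2.
Since E = E° − (0.0592/n)·log Q, log Q = n(E° − E)/0.0592 = −2.500.
For Ni²⁺(aq) + Mn(s) → Ni(s) + Mn²⁺(aq), the reaction quotient is Q = [Mn²⁺(aq)] / [Ni²⁺(aq)].
Substituting the known concentrations and solving, log [Ni²⁺(aq)] = −0.877 and [Ni²⁺(aq)] = 0.13 M.

0.13 M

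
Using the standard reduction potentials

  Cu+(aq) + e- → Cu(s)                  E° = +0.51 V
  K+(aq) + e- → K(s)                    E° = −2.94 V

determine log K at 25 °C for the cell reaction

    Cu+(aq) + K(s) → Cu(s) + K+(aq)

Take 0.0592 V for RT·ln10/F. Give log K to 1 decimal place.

The Cu⁺/Cu couple is reduced (cathode); E°cell = +0.51 − (−2.94) = +3.45 V with n = 1.
At equilibrium E = 0, so log K = nE°cell / 0.0592 = (1)(+3.45) / 0.0592 = 58.3.

log K = 58.3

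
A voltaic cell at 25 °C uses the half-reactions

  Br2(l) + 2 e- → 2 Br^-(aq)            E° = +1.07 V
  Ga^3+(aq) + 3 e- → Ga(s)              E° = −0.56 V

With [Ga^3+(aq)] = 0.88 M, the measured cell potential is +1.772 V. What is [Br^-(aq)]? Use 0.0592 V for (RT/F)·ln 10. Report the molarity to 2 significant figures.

Br₂/Br⁻ is the cathode (higher E°); E°cell = +1.07 − (−0.56) = +1.63 V with n = 6.
Rearranging E = E° − (0.0592/n)·log Q gives log Q = 6(+1.63 − (+1.772))/0.0592 = −14.392.
The balanced reaction is 3 Br2(l) + 2 Ga(s) → 6 Br^-(aq) + 2 Ga^3+(aq), so Q = [Br^-(aq)]^6·[Ga^3+(aq)]^2.
Substituting the known concentrations and solving, log [Br^-(aq)] = −2.380 and [Br^-(aq)] = 0.0042 M.

0.0042 M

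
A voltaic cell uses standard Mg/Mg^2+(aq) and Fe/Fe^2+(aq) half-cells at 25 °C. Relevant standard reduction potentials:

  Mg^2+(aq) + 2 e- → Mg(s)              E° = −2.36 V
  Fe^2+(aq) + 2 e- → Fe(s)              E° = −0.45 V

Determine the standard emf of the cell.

The Fe²⁺/Fe couple has the higher E°, so Fe ion is reduced (cathode) and Mg is oxidized (anode).
E°cell = E°(cathode) − E°(anode) = −0.45 − (−2.36) = +1.91 V.

+1.91 V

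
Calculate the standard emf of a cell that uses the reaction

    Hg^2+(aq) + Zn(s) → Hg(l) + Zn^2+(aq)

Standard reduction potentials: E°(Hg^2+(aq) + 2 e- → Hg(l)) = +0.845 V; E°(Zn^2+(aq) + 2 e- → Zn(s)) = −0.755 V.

+1.600 V

Hg^2+(aq) gains electrons, so the Hg²⁺/Hg couple is the cathode; the Zn²⁺/Zn couple is the anode.
E°cell = E°(cathode) − E°(anode) = +0.845 − (−0.755) = +1.600 V.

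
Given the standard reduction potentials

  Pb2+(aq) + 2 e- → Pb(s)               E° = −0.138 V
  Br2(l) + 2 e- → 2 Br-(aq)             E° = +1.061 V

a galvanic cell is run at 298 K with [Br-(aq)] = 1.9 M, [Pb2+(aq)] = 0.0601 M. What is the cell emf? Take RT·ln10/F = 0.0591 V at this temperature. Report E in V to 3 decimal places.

The Br₂/Br⁻ couple has the more positive E°, so it is the cathode; Pb²⁺/Pb is the anode.
E°cell = +1.061 − (−0.138) = +1.199 V, with n = 2 electrons transferred.
The balanced reaction is Br2(l) + Pb(s) → 2 Br-(aq) + Pb2+(aq), so Q = [Br-(aq)]^2·[Pb2+(aq)] = 0.217 and log Q = −0.664.
E = E° − (0.0591/n)·log Q = +1.199 − (0.0591/2)(−0.664) = +1.219 V.

+1.219 V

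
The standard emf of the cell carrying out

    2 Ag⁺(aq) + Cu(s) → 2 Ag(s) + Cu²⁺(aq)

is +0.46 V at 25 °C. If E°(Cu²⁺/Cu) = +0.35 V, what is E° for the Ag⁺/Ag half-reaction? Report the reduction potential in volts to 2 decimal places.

In the reaction as written the Ag⁺/Ag couple is reduced (cathode) and Cu²⁺/Cu is oxidized (anode), so E°cell = E°(Ag⁺/Ag) − E°(Cu²⁺/Cu).
E°(Ag⁺/Ag) = E°cell + E°(anode) = +0.46 + (+0.35) = +0.81 V.

+0.81 V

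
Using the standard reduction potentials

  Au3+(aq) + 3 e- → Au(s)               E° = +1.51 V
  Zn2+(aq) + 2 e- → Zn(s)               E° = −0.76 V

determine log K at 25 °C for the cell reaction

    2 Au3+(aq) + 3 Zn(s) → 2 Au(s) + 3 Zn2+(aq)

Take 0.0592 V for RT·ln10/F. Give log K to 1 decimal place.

The Au³⁺/Au couple is reduced (cathode); E°cell = +1.51 − (−0.76) = +2.27 V with n = 6.
At equilibrium E = 0, so log K = nE°cell / 0.0592 = (6)(+2.27) / 0.0592 = 230.1.

log K = 230.1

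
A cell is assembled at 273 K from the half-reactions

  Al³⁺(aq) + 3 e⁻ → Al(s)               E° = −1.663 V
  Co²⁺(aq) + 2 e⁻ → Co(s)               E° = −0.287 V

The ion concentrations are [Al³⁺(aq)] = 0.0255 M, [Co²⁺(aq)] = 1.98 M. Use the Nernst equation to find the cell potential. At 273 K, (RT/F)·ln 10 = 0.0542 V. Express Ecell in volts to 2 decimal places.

+1.41 V

Since E°(Co²⁺/Co) > E°(Al³⁺/Al), Co²⁺/Co serves as the cathode.
The standard potential is −0.287 − (−1.663) = +1.376 V and the balanced reaction transfers n = 6 electrons.
The balanced reaction is 3 Co²⁺(aq) + 2 Al(s) → 3 Co(s) + 2 Al³⁺(aq), so Q = [Al³⁺(aq)]^2 / [Co²⁺(aq)]^3 = 8.38×10^−5 and log Q = −4.077.
Applying E = E° − (RT ln10/nF)·log Q gives +1.376 − (0.0542/6)(−4.077) = +1.41 V.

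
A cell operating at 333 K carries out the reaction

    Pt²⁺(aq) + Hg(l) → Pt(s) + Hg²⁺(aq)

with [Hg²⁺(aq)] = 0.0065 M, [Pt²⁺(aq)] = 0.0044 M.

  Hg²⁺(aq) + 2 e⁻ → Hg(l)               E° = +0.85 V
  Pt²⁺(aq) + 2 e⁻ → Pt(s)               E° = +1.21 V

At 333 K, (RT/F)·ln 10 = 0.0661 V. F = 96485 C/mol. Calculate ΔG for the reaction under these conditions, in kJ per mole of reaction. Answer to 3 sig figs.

−68.4 kJ/mol

E°cell = +1.21 − (+0.85) = +0.36 V; the balanced reaction transfers n = 2 electrons.
The reaction quotient is [Hg²⁺(aq)] / [Pt²⁺(aq)] = 1.48; by Nernst, E = +0.36 − (0.0661/2)(0.169) = +0.3544 V.
Then ΔG = −nFE = −2 × 96485 × +0.3544 J/mol = −68.4 kJ/mol.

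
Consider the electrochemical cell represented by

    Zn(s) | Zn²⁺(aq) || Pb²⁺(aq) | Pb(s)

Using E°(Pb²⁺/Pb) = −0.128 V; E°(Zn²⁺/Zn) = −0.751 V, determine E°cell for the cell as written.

By convention the left-hand electrode in cell notation is the anode (oxidation) and the right-hand electrode is the cathode (reduction).
E°cell = E°(right) − E°(left) = −0.128 − (−0.751) = +0.623 V.

+0.623 V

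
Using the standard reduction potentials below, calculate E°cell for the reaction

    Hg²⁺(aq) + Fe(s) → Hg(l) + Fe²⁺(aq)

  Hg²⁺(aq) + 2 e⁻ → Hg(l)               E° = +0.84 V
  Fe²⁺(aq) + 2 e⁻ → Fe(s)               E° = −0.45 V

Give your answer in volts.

In the reaction as written, Hg²⁺(aq) is reduced (cathode) and Fe²⁺(aq) is produced by oxidation at the anode.
E°cell = E°(cathode) − E°(anode) = +0.84 − (−0.45) = +1.29 V.

+1.29 V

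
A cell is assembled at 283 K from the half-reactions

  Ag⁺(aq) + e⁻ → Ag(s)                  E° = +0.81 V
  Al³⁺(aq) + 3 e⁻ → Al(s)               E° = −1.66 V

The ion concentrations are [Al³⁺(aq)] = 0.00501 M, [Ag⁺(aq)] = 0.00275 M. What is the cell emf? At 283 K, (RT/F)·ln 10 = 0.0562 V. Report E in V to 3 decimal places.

+2.369 V

The Ag⁺/Ag couple has the more positive E°, so it is the cathode; Al³⁺/Al is the anode.
The standard potential is +0.81 − (−1.66) = +2.47 V and the balanced reaction transfers n = 3 electrons.
The balanced reaction is 3 Ag⁺(aq) + Al(s) → 3 Ag(s) + Al³⁺(aq), so Q = [Al³⁺(aq)] / [Ag⁺(aq)]^3 = 2.41×10^5 and log Q = 5.382.
E = E° − (0.0562/n)·log Q = +2.47 − (0.0562/3)(5.382) = +2.369 V.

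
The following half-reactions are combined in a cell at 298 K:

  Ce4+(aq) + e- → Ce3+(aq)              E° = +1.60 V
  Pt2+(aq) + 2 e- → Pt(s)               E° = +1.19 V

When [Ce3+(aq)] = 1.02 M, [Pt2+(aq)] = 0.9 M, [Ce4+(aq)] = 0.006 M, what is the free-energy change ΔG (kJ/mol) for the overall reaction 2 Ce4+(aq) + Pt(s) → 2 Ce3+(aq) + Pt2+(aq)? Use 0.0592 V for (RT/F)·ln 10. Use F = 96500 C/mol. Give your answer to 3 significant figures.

E°cell = +1.60 − (+1.19) = +0.41 V; the balanced reaction transfers n = 2 electrons.
The reaction quotient is ([Ce3+(aq)]^2·[Pt2+(aq)]) / [Ce4+(aq)]^2 = 2.6×10^4; by Nernst, E = +0.41 − (0.0592/2)(4.415) = +0.2793 V.
Finally ΔG = −nFE = −(2)(96500 C/mol)(+0.2793 V) = −53.9 kJ/mol.

−53.9 kJ/mol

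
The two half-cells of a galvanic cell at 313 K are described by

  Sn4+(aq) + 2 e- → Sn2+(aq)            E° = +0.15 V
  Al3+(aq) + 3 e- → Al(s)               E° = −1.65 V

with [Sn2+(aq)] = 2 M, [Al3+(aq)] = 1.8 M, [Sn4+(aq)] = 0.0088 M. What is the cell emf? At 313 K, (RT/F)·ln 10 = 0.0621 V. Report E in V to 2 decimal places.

+1.72 V

Sn⁴⁺/Sn²⁺ is reduced (cathode, E° = +0.15 V) and Al³⁺/Al is oxidized (anode).
The standard potential is +0.15 − (−1.65) = +1.80 V and the balanced reaction transfers n = 6 electrons.
Balancing gives 3 Sn4+(aq) + 2 Al(s) → 3 Sn2+(aq) + 2 Al3+(aq); hence Q = ([Sn2+(aq)]^3·[Al3+(aq)]^2) / [Sn4+(aq)]^3 = 3.8×10^7 (log Q = 7.580).
By the Nernst equation, E = +1.80 − (0.0621/6)·(7.580) = +1.72 V.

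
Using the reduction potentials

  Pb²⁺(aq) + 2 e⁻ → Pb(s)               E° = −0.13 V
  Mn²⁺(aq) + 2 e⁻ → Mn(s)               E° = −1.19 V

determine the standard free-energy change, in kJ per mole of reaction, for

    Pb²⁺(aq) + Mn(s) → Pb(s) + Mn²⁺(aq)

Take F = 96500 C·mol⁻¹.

−205 kJ/mol

In the reaction as written Pb²⁺(aq) is reduced, so the Pb²⁺/Pb couple is the cathode and Mn²⁺/Mn is the anode.
E°cell = −0.13 − (−1.19) = +1.06 V; balancing electrons gives n = 2.
ΔG° = −nFE°cell = −(2)(96500)(+1.06) J/mol = −205 kJ/mol.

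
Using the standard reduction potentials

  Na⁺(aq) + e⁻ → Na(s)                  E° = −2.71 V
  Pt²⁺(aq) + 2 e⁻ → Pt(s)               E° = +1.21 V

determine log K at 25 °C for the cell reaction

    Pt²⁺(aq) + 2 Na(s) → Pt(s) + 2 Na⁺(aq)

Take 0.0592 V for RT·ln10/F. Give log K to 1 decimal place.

The Pt²⁺/Pt couple is reduced (cathode); E°cell = +1.21 − (−2.71) = +3.92 V with n = 2.
At equilibrium E = 0, so log K = nE°cell / 0.0592 = (2)(+3.92) / 0.0592 = 132.4.

log K = 132.4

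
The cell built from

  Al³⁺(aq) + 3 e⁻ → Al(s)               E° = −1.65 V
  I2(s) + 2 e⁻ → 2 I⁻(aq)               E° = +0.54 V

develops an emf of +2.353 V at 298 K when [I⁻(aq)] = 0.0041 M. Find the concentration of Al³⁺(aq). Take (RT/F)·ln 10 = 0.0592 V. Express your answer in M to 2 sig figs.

The I₂/I⁻ couple has the larger reduction potential, so it is the cathode: E°cell = +0.54 − (−1.65) = +2.19 V and n = 6.
From the Nernst equation, log Q = n(E° − E)/0.0592 = 6·(+2.19 − (+2.353))/0.0592 = −16.520.
For 3 I2(s) + 2 Al(s) → 6 I⁻(aq) + 2 Al³⁺(aq), the reaction quotient is Q = [I⁻(aq)]^6·[Al³⁺(aq)]^2.
Isolating [Al³⁺(aq)] in Q = 10^{−16.520} yields log [Al³⁺(aq)] = −1.098, i.e. 0.080 M.

0.080 M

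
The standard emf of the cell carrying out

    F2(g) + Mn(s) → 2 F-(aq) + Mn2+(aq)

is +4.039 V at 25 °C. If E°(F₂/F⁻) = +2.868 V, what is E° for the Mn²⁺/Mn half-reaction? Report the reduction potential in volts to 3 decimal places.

−1.171 V

In the reaction as written the F₂/F⁻ couple is reduced (cathode) and Mn²⁺/Mn is oxidized (anode), so E°cell = E°(F₂/F⁻) − E°(Mn²⁺/Mn).
E°(Mn²⁺/Mn) = E°(cathode) − E°cell = +2.868 − (+4.039) = −1.171 V.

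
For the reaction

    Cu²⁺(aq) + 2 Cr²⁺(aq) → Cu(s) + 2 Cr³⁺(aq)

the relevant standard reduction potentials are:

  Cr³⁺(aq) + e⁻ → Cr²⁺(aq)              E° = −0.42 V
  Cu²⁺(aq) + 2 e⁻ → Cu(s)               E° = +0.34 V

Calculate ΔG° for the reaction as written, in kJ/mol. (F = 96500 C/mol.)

−147 kJ/mol

In the reaction as written Cu²⁺(aq) is reduced, so the Cu²⁺/Cu couple is the cathode and Cr³⁺/Cr²⁺ is the anode.
E°cell = +0.34 − (−0.42) = +0.76 V; balancing electrons gives n = 2.
ΔG° = −nFE°cell = −(2)(96500)(+0.76) J/mol = −147 kJ/mol.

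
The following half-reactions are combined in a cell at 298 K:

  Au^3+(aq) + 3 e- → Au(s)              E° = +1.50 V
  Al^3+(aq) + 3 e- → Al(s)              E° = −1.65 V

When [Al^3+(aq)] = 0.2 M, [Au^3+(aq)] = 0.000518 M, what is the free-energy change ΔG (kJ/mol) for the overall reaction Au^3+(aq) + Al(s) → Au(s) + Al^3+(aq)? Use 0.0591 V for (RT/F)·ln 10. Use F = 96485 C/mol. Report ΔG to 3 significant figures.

−897 kJ/mol

The standard cell potential is +1.50 − (−1.65) = +3.15 V, with n = 3 electrons in the balanced equation.
Here Q = [Al^3+(aq)] / [Au^3+(aq)] = 386 (log Q = 2.587), giving E = +3.15 − (0.0591/3)·(2.587) = +3.0990 V.
ΔG = −nFE = −(3)(96485)(+3.0990) J/mol = −897 kJ/mol.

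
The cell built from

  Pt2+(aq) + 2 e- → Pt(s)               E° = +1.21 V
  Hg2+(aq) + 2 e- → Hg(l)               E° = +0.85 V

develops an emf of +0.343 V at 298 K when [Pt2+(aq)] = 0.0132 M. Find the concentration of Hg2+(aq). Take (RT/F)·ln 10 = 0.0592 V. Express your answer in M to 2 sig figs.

0.050 M

Pt²⁺/Pt is the cathode (higher E°); E°cell = +1.21 − (+0.85) = +0.36 V with n = 2.
Rearranging E = E° − (0.0592/n)·log Q gives log Q = 2(+0.36 − (+0.343))/0.0592 = 0.574.
Balancing electrons gives Pt2+(aq) + Hg(l) → Pt(s) + Hg2+(aq); thus Q = [Hg2+(aq)] / [Pt2+(aq)].
Substituting the known concentrations and solving, log [Hg2+(aq)] = −1.305 and [Hg2+(aq)] = 0.050 M.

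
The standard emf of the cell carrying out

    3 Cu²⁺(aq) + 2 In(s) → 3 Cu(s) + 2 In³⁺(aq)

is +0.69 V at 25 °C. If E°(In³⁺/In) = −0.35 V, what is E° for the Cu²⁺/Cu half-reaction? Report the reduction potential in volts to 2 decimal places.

+0.34 V

In the reaction as written the Cu²⁺/Cu couple is reduced (cathode) and In³⁺/In is oxidized (anode), so E°cell = E°(Cu²⁺/Cu) − E°(In³⁺/In).
E°(Cu²⁺/Cu) = E°cell + E°(anode) = +0.69 + (−0.35) = +0.34 V.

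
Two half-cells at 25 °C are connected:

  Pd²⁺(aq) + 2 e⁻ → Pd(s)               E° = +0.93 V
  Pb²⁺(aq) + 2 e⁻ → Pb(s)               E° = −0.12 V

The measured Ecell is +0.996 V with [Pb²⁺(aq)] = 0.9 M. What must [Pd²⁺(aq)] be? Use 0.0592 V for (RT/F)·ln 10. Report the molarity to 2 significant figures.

0.013 M

Pd²⁺/Pd is the cathode (higher E°); E°cell = +0.93 − (−0.12) = +1.05 V with n = 2.
From the Nernst equation, log Q = n(E° − E)/0.0592 = 2·(+1.05 − (+0.996))/0.0592 = 1.824.
The balanced reaction is Pd²⁺(aq) + Pb(s) → Pd(s) + Pb²⁺(aq), so Q = [Pb²⁺(aq)] / [Pd²⁺(aq)].
Isolating [Pd²⁺(aq)] in Q = 10^{1.824} yields log [Pd²⁺(aq)] = −1.870, i.e. 0.013 M.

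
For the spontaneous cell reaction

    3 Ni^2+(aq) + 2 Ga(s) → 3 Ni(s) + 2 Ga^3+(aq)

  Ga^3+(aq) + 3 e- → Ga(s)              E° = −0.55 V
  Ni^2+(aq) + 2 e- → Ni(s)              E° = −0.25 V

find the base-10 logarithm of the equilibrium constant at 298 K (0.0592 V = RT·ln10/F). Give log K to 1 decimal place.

log K = 30.4

The Ni²⁺/Ni couple is reduced (cathode); E°cell = −0.25 − (−0.55) = +0.30 V with n = 6.
At equilibrium E = 0, so log K = nE°cell / 0.0592 = (6)(+0.30) / 0.0592 = 30.4.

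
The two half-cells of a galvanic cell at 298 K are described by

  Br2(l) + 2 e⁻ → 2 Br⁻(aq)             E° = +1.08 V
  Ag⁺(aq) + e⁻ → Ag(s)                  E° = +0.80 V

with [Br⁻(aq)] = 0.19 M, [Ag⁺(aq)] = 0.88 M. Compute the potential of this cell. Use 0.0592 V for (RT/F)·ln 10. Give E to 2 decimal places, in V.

The Br₂/Br⁻ couple has the more positive E°, so it is the cathode; Ag⁺/Ag is the anode.
The standard potential is +1.08 − (+0.80) = +0.28 V and the balanced reaction transfers n = 2 electrons.
For the overall reaction Br2(l) + 2 Ag(s) → 2 Br⁻(aq) + 2 Ag⁺(aq), Q = [Br⁻(aq)]^2·[Ag⁺(aq)]^2 = 0.028, giving log Q = −1.554.
By the Nernst equation, E = +0.28 − (0.0592/2)·(−1.554) = +0.33 V.

+0.33 V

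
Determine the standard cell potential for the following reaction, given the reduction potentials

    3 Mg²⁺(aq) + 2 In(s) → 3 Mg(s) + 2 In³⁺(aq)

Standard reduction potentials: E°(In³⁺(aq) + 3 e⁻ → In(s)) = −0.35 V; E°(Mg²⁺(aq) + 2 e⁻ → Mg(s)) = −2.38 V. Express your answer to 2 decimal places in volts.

Mg²⁺(aq) gains electrons, so the Mg²⁺/Mg couple is the cathode; the In³⁺/In couple is the anode.
E°cell = E°(cathode) − E°(anode) = −2.38 − (−0.35) = −2.03 V.
The negative E°cell means the reaction is non-spontaneous in the direction written.

−2.03 V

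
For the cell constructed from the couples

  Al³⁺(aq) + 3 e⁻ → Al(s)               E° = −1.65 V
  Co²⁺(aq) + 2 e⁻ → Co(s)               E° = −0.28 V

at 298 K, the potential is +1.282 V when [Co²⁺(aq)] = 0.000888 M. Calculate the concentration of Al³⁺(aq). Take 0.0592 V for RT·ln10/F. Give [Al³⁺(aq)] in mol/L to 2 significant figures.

0.76 M

Co²⁺/Co is the cathode (higher E°); E°cell = −0.28 − (−1.65) = +1.37 V with n = 6.
Since E = E° − (0.0592/n)·log Q, log Q = n(E° − E)/0.0592 = 8.919.
Balancing electrons gives 3 Co²⁺(aq) + 2 Al(s) → 3 Co(s) + 2 Al³⁺(aq); thus Q = [Al³⁺(aq)]^2 / [Co²⁺(aq)]^3.
Solving for the unknown gives log [Al³⁺(aq)] = −0.118, so [Al³⁺(aq)] ≈ 0.76 M.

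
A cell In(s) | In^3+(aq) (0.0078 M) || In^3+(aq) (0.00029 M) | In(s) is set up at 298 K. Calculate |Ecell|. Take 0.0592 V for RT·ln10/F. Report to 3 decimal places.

For a concentration cell E°cell = 0, since both electrodes use the same couple.
The compartment with the higher In^3+(aq) concentration (0.0078 M) acts as the cathode; ions are reduced there and produced at the dilute (0.00029 M) anode.
With n = 3, Ecell = −(0.0592/3)·log([dilute]/[conc]) = −(0.0592/3)·log(0.00029/0.0078) = +0.028 V.

0.028 V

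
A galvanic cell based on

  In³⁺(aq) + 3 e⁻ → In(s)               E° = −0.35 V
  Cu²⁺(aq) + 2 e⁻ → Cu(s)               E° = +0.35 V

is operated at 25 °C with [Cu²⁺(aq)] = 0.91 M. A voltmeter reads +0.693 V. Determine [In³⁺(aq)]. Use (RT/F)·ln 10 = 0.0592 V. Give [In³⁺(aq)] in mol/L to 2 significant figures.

Cu²⁺/Cu is the cathode (higher E°); E°cell = +0.35 − (−0.35) = +0.70 V with n = 6.
Since E = E° − (0.0592/n)·log Q, log Q = n(E° − E)/0.0592 = 0.709.
Balancing electrons gives 3 Cu²⁺(aq) + 2 In(s) → 3 Cu(s) + 2 In³⁺(aq); thus Q = [In³⁺(aq)]^2 / [Cu²⁺(aq)]^3.
Isolating [In³⁺(aq)] in Q = 10^{0.709} yields log [In³⁺(aq)] = 0.293, i.e. 2.0 M.

2.0 M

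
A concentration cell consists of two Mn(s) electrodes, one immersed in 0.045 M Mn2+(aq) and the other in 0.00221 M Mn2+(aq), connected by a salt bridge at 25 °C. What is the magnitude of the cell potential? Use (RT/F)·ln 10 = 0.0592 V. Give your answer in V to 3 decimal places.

0.039 V

For a concentration cell E°cell = 0, since both electrodes use the same couple.
The compartment with the higher Mn2+(aq) concentration (0.045 M) acts as the cathode; ions are reduced there and produced at the dilute (0.00221 M) anode.
With n = 2, Ecell = −(0.0592/2)·log([dilute]/[conc]) = −(0.0592/2)·log(0.00221/0.045) = +0.039 V.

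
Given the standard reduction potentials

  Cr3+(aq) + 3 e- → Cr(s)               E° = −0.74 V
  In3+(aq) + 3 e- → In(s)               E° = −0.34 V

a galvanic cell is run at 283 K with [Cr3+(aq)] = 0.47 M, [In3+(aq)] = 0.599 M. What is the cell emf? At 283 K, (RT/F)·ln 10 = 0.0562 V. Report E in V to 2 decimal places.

+0.40 V

In³⁺/In is reduced (cathode, E° = −0.34 V) and Cr³⁺/Cr is oxidized (anode).
The standard potential is −0.34 − (−0.74) = +0.40 V and the balanced reaction transfers n = 3 electrons.
For the overall reaction In3+(aq) + Cr(s) → In(s) + Cr3+(aq), Q = [Cr3+(aq)] / [In3+(aq)] = 0.785, giving log Q = −0.105.
By the Nernst equation, E = +0.40 − (0.0562/3)·(−0.105) = +0.40 V.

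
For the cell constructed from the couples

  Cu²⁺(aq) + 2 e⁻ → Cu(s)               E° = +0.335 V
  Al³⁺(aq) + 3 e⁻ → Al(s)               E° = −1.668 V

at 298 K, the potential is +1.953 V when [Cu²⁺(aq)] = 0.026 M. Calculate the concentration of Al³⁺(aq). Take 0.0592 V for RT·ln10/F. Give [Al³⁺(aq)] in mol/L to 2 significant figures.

1.4 M

Cu²⁺/Cu is the cathode (higher E°); E°cell = +0.335 − (−1.668) = +2.003 V with n = 6.
Rearranging E = E° − (0.0592/n)·log Q gives log Q = 6(+2.003 − (+1.953))/0.0592 = 5.068.
For 3 Cu²⁺(aq) + 2 Al(s) → 3 Cu(s) + 2 Al³⁺(aq), the reaction quotient is Q = [Al³⁺(aq)]^2 / [Cu²⁺(aq)]^3.
Isolating [Al³⁺(aq)] in Q = 10^{5.068} yields log [Al³⁺(aq)] = 0.156, i.e. 1.4 M.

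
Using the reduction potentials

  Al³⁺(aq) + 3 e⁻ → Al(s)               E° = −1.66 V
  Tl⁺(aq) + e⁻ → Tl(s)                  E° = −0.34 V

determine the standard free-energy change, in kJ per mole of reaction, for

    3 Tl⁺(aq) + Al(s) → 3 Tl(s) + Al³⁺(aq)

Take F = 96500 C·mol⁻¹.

In the reaction as written Tl⁺(aq) is reduced, so the Tl⁺/Tl couple is the cathode and Al³⁺/Al is the anode.
E°cell = −0.34 − (−1.66) = +1.32 V; balancing electrons gives n = 3.
ΔG° = −nFE°cell = −(3)(96500)(+1.32) J/mol = −382 kJ/mol.

−382 kJ/mol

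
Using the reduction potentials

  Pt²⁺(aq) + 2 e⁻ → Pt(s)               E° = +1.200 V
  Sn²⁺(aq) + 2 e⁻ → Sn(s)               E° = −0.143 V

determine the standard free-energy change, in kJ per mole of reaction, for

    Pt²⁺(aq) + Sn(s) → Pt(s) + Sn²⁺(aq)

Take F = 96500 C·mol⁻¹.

−259 kJ/mol

In the reaction as written Pt²⁺(aq) is reduced, so the Pt²⁺/Pt couple is the cathode and Sn²⁺/Sn is the anode.
E°cell = +1.200 − (−0.143) = +1.343 V; balancing electrons gives n = 2.
ΔG° = −nFE°cell = −(2)(96500)(+1.343) J/mol = −259 kJ/mol.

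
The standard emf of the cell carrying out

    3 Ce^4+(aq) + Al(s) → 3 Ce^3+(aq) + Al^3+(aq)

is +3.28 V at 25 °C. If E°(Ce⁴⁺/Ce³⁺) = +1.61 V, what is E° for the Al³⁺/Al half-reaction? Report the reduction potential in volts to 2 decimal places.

−1.67 V

In the reaction as written the Ce⁴⁺/Ce³⁺ couple is reduced (cathode) and Al³⁺/Al is oxidized (anode), so E°cell = E°(Ce⁴⁺/Ce³⁺) − E°(Al³⁺/Al).
E°(Al³⁺/Al) = E°(cathode) − E°cell = +1.61 − (+3.28) = −1.67 V.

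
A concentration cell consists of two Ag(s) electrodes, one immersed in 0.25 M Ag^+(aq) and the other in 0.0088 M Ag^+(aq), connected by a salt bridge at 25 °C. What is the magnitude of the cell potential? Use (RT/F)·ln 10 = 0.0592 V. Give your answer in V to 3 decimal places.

0.086 V

For a concentration cell E°cell = 0, since both electrodes use the same couple.
The compartment with the higher Ag^+(aq) concentration (0.25 M) acts as the cathode; ions are reduced there and produced at the dilute (0.0088 M) anode.
With n = 1, Ecell = −(0.0592/1)·log([dilute]/[conc]) = −(0.0592/1)·log(0.0088/0.25) = +0.086 V.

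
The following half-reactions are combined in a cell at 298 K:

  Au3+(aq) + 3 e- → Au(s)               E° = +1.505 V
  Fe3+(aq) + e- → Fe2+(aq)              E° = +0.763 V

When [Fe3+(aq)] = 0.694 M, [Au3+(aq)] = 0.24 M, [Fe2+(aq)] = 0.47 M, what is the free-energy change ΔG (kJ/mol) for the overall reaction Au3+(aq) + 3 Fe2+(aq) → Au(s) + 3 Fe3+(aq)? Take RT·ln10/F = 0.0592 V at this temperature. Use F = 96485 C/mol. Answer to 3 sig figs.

The standard cell potential is +1.505 − (+0.763) = +0.742 V, with n = 3 electrons in the balanced equation.
Q = [Fe3+(aq)]^3 / ([Au3+(aq)]·[Fe2+(aq)]^3) = 13.4, so log Q = 1.128 and E = +0.742 − (0.0592/3)(1.128) = +0.7197 V.
Finally ΔG = −nFE = −(3)(96485 C/mol)(+0.7197 V) = −208 kJ/mol.

−208 kJ/mol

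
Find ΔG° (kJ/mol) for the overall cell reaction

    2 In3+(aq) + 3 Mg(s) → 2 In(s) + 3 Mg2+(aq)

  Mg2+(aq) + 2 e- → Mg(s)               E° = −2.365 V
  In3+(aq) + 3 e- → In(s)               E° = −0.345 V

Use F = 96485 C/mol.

−1169 kJ/mol

In the reaction as written In3+(aq) is reduced, so the In³⁺/In couple is the cathode and Mg²⁺/Mg is the anode.
E°cell = −0.345 − (−2.365) = +2.020 V; balancing electrons gives n = 6.
ΔG° = −nFE°cell = −(6)(96485)(+2.020) J/mol = −1169 kJ/mol.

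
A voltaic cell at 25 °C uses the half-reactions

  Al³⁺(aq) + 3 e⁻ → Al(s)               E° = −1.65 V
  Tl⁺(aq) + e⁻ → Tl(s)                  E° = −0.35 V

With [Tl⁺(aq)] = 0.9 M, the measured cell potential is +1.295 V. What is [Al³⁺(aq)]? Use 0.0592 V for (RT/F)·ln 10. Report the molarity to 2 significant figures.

The Tl⁺/Tl couple has the larger reduction potential, so it is the cathode: E°cell = −0.35 − (−1.65) = +1.30 V and n = 3.
From the Nernst equation, log Q = n(E° − E)/0.0592 = 3·(+1.30 − (+1.295))/0.0592 = 0.253.
Balancing electrons gives 3 Tl⁺(aq) + Al(s) → 3 Tl(s) + Al³⁺(aq); thus Q = [Al³⁺(aq)] / [Tl⁺(aq)]^3.
Isolating [Al³⁺(aq)] in Q = 10^{0.253} yields log [Al³⁺(aq)] = 0.116, i.e. 1.3 M.

1.3 M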